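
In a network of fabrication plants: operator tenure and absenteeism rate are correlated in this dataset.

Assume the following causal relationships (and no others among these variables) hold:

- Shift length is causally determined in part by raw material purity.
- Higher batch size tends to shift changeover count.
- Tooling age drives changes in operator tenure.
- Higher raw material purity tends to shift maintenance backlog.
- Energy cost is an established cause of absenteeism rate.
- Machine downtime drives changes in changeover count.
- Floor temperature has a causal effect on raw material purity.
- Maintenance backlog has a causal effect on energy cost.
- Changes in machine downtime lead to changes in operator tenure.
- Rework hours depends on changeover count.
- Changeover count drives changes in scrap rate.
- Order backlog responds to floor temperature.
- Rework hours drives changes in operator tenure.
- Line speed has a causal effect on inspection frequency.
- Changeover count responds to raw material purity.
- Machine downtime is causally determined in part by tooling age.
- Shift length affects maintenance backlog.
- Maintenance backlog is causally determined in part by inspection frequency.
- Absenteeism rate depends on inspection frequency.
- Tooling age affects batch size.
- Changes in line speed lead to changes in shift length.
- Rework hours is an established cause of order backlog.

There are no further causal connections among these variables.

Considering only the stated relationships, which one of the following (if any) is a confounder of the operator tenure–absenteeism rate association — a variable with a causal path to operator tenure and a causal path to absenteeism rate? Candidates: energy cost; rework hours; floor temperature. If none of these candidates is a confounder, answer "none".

Floor temperature causes operator tenure (floor temperature → raw material purity → changeover count → rework hours → operator tenure) and also causes absenteeism rate (floor temperature → raw material purity → maintenance backlog → energy cost → absenteeism rate); it is a common cause of both.
Each of the other candidates lacks a causal path to at least one of operator tenure and absenteeism rate, so they do not confound the relationship.

floor temperature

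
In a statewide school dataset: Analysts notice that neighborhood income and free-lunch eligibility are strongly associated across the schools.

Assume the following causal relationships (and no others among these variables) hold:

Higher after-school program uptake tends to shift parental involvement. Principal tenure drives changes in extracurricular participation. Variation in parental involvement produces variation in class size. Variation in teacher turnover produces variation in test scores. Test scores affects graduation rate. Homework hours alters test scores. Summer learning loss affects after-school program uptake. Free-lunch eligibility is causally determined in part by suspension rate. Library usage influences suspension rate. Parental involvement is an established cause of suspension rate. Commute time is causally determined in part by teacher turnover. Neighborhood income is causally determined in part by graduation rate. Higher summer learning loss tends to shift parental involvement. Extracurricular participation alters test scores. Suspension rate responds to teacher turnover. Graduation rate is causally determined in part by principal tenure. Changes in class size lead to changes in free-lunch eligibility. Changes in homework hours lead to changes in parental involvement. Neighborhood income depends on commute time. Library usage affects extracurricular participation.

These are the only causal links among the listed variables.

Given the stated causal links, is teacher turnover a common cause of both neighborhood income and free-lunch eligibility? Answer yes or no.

yes

Teacher turnover has a causal path to neighborhood income (teacher turnover → commute time → neighborhood income) and to free-lunch eligibility (teacher turnover → suspension rate → free-lunch eligibility), so it is a common cause of both — a confounder.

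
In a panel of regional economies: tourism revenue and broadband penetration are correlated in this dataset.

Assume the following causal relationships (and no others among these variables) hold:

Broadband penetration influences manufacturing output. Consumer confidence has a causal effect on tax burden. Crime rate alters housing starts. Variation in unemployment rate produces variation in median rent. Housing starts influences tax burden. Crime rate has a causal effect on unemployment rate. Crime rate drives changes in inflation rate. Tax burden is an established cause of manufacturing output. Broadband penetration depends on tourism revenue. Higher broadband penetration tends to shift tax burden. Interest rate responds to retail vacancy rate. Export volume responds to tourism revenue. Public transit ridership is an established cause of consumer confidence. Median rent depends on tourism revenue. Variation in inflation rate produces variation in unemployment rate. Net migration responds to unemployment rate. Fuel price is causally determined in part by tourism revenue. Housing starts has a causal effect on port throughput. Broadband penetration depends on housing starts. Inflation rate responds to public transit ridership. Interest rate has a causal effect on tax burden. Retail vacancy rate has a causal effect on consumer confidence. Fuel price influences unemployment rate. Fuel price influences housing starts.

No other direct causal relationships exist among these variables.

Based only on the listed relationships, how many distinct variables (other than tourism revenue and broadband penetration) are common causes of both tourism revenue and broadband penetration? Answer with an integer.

0

No listed variable has a causal path to both tourism revenue and broadband penetration, so there are no common causes.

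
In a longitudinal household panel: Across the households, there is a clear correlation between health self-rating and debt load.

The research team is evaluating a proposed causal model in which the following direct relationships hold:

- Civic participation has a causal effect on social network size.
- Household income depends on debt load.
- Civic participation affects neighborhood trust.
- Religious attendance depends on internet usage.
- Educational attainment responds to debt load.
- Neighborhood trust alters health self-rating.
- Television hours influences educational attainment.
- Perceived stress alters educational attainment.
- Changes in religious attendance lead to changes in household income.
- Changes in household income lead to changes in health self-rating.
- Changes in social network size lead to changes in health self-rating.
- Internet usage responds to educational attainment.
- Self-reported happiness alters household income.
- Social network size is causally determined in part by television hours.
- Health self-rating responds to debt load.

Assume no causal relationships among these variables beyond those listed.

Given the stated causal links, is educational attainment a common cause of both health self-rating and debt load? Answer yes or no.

Educational attainment has no stated causal path to debt load. A confounder must cause both variables, so educational attainment does not qualify.

no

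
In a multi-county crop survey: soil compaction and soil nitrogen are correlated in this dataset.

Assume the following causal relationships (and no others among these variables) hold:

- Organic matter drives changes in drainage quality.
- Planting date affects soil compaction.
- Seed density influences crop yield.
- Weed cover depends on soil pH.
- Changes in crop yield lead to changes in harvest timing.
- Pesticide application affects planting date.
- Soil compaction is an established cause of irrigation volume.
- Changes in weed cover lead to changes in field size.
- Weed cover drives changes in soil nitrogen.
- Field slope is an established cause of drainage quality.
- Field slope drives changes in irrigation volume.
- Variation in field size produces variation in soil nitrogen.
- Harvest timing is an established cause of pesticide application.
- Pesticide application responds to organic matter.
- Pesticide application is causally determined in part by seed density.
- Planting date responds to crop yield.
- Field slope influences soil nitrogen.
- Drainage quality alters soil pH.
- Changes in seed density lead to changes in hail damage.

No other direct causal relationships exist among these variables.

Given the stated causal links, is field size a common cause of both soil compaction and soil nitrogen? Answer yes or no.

Field size has no stated causal path to soil compaction. A confounder must cause both variables, so field size does not qualify.

no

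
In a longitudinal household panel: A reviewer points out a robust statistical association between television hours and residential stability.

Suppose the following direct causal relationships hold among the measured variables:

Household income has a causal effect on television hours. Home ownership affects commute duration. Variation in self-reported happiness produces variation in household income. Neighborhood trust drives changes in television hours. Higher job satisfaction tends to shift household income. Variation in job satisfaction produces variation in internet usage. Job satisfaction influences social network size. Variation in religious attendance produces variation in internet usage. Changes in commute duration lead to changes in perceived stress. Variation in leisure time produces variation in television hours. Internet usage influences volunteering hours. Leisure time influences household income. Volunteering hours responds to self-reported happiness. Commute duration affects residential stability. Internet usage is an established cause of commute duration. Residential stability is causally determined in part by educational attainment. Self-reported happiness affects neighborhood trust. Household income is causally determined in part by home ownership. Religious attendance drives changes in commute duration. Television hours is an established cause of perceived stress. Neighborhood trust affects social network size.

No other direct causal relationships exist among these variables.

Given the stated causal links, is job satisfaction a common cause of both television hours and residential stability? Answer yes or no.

yes

Job satisfaction has a causal path to television hours (job satisfaction → household income → television hours) and to residential stability (job satisfaction → internet usage → commute duration → residential stability), so it is a common cause of both — a confounder.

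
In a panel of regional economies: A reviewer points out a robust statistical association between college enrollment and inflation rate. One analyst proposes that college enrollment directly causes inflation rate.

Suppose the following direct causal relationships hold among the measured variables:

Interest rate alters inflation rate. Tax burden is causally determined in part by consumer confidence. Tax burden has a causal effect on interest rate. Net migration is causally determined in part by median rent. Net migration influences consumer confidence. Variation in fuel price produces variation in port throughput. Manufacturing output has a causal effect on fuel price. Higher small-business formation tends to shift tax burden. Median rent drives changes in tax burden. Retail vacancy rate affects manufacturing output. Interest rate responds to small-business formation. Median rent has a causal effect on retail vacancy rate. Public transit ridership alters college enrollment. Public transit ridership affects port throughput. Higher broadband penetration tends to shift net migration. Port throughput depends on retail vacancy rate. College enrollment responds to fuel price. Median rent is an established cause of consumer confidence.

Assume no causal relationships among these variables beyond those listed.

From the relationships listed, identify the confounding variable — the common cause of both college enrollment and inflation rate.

median rent

Median rent has a causal path to college enrollment (median rent → retail vacancy rate → manufacturing output → fuel price → college enrollment) and a separate causal path to inflation rate (median rent → tax burden → interest rate → inflation rate), so it is a common cause of both.
No stated relationship gives college enrollment a causal route to inflation rate, so the correlation is explained by the shared upstream cause rather than a direct effect.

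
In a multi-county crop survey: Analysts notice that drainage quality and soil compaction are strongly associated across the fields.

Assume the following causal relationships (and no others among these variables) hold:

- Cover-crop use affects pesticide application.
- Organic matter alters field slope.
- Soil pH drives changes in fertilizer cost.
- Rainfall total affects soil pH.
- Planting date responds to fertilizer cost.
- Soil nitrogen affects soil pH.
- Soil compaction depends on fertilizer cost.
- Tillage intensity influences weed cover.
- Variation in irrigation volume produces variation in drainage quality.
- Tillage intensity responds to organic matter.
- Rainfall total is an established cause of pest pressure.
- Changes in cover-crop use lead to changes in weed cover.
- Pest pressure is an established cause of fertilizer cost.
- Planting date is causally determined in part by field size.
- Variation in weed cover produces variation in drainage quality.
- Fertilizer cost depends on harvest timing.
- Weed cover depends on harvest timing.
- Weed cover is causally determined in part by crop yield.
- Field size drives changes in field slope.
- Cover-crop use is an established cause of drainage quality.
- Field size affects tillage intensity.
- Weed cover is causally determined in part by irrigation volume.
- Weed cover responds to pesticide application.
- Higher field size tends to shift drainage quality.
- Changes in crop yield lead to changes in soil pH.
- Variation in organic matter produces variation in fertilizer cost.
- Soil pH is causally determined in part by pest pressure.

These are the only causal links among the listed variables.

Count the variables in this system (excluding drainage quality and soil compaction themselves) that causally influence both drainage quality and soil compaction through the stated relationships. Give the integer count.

The common causes are: crop yield (to drainage quality via crop yield → weed cover → drainage quality; to soil compaction via crop yield → soil pH → fertilizer cost → soil compaction); harvest timing (to drainage quality via harvest timing → weed cover → drainage quality; to soil compaction via harvest timing → fertilizer cost → soil compaction); organic matter (to drainage quality via organic matter → tillage intensity → weed cover → drainage quality; to soil compaction via organic matter → fertilizer cost → soil compaction).
Every other variable lacks a causal path to at least one of drainage quality and soil compaction.

3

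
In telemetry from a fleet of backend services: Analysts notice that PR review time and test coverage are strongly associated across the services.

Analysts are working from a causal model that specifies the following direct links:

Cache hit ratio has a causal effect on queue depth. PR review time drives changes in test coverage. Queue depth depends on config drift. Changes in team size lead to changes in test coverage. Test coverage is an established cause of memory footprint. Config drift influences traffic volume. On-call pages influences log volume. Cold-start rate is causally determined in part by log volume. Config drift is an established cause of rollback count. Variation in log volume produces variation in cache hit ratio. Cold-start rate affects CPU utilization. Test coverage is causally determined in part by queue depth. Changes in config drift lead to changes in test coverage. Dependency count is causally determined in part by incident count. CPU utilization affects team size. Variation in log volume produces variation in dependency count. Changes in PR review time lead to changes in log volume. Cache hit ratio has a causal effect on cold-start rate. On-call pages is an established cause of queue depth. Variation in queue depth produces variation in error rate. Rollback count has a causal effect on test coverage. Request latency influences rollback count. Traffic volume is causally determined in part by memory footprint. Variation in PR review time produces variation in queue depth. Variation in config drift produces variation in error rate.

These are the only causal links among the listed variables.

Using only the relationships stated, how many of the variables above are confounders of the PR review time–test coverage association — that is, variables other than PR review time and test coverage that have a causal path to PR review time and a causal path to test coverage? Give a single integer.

No listed variable has a causal path to both PR review time and test coverage, so there are no common causes.

0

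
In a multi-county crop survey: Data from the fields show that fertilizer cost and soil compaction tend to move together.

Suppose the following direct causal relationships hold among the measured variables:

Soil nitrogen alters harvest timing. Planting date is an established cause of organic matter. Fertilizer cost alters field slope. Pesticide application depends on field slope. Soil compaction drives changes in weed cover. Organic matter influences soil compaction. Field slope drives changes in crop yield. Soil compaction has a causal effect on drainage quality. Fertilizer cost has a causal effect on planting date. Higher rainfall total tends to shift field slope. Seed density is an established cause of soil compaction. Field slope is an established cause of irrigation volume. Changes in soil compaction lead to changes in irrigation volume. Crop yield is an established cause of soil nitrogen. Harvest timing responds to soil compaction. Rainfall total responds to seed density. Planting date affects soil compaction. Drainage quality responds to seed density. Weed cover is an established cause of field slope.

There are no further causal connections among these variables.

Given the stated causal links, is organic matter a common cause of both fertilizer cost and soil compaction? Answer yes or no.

no

Organic matter has no stated causal path to fertilizer cost. A confounder must cause both variables, so organic matter does not qualify.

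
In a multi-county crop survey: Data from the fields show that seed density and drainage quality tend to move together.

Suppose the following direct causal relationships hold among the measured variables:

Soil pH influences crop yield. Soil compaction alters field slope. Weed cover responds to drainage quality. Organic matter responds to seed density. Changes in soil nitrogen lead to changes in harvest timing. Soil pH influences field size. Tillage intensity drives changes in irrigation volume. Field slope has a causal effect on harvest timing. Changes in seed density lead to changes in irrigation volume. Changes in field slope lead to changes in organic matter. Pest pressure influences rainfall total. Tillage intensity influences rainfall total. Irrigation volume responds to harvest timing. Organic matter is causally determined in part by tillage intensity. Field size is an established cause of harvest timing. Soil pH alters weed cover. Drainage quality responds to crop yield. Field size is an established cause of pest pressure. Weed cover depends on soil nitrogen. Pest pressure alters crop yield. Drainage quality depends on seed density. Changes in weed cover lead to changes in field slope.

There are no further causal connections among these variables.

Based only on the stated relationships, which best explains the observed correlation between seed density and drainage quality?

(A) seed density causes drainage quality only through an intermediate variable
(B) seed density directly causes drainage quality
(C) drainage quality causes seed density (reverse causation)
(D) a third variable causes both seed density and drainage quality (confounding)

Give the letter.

There is a stated direct causal link seed density → drainage quality, and no variable causes both seed density and drainage quality, so the correlation reflects direct causation.

B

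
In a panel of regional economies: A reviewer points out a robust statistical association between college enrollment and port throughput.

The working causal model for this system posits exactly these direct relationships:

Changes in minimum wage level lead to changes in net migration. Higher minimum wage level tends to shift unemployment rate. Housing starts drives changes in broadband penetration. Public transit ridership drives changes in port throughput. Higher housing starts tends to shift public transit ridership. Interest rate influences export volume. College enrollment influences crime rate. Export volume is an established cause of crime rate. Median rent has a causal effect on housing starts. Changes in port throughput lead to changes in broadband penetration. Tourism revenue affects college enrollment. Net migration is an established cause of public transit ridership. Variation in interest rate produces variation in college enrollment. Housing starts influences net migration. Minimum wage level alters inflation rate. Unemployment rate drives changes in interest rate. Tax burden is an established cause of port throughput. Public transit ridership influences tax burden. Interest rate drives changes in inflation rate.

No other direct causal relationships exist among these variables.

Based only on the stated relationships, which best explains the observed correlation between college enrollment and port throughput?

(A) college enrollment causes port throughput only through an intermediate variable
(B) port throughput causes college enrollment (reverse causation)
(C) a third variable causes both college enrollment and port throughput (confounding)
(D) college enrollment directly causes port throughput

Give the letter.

C

Minimum wage level causes college enrollment (minimum wage level → unemployment rate → interest rate → college enrollment) and port throughput (minimum wage level → net migration → public transit ridership → port throughput) — a common cause creating the correlation.
There is no stated path from college enrollment to port throughput or from port throughput to college enrollment, so neither direct nor reverse causation applies.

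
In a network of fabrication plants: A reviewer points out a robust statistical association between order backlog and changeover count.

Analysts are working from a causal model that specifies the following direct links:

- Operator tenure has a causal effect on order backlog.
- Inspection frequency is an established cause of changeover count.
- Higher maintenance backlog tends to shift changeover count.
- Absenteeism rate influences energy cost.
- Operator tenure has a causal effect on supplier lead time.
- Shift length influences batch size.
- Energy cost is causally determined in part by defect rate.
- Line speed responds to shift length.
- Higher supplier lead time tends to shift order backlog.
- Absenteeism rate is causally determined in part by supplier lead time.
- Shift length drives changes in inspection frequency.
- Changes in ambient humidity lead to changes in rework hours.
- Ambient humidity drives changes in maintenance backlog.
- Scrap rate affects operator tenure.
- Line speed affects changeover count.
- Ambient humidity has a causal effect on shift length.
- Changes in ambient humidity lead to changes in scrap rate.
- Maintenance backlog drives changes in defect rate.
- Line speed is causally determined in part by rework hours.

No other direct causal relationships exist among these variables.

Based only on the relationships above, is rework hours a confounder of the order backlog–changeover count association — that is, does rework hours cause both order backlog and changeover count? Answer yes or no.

no

Rework hours has no stated causal path to order backlog. A confounder must cause both variables, so rework hours does not qualify.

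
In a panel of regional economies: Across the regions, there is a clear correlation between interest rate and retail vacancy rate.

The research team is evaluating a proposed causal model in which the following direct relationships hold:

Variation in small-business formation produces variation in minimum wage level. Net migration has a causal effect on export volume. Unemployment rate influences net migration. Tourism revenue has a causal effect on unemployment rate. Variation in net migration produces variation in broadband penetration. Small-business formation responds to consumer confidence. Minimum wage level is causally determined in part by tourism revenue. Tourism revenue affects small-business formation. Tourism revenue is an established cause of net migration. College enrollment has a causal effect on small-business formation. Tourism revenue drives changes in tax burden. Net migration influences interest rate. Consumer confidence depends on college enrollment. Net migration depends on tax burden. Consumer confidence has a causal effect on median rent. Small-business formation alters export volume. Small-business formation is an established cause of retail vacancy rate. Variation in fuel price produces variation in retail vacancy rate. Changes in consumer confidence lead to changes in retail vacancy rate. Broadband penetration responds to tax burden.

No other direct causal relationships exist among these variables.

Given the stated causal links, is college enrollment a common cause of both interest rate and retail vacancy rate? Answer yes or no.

College enrollment has no stated causal path to interest rate. A confounder must cause both variables, so college enrollment does not qualify.

no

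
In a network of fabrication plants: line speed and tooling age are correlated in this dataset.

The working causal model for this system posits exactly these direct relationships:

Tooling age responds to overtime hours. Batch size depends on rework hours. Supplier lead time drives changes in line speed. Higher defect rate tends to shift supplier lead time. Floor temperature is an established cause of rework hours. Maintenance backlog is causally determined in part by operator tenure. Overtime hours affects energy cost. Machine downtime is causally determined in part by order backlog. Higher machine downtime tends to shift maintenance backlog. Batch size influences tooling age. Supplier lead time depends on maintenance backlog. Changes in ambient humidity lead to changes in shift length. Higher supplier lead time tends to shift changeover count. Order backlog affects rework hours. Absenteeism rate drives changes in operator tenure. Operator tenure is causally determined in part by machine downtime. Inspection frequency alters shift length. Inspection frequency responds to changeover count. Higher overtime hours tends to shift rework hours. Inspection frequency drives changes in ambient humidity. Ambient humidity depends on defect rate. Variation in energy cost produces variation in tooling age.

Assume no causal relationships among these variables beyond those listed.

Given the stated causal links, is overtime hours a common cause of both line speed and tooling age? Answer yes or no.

Overtime hours has no stated causal path to line speed. A confounder must cause both variables, so overtime hours does not qualify.

no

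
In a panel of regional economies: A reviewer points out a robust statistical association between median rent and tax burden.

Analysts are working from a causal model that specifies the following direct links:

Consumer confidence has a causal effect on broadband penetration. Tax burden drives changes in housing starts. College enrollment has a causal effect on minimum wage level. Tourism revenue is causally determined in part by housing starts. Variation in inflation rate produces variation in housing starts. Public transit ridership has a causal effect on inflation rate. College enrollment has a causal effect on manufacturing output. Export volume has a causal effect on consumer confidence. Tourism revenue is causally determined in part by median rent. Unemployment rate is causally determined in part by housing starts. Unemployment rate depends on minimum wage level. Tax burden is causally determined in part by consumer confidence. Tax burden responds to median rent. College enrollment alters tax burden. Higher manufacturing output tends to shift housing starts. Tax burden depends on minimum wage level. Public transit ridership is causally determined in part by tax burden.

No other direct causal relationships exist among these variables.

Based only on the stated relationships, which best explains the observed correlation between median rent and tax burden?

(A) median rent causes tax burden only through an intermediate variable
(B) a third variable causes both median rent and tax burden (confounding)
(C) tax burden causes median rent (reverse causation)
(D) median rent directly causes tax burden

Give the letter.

D

There is a stated direct causal link median rent → tax burden, and no variable causes both median rent and tax burden, so the correlation reflects direct causation.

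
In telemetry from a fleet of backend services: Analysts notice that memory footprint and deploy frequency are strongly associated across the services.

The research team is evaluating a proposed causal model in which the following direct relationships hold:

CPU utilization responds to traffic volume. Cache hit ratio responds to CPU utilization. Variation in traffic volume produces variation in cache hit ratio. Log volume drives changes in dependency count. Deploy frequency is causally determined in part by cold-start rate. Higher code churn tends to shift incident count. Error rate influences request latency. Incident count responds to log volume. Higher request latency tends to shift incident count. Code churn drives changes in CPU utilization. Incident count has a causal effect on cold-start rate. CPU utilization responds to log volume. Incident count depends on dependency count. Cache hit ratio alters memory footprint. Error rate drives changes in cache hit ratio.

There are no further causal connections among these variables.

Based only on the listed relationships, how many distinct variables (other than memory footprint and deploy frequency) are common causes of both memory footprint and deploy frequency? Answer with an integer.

The common causes are: code churn (to memory footprint via code churn → CPU utilization → cache hit ratio → memory footprint; to deploy frequency via code churn → incident count → cold-start rate → deploy frequency); error rate (to memory footprint via error rate → cache hit ratio → memory footprint; to deploy frequency via error rate → request latency → incident count → cold-start rate → deploy frequency); log volume (to memory footprint via log volume → CPU utilization → cache hit ratio → memory footprint; to deploy frequency via log volume → incident count → cold-start rate → deploy frequency).
Every other variable lacks a causal path to at least one of memory footprint and deploy frequency.

3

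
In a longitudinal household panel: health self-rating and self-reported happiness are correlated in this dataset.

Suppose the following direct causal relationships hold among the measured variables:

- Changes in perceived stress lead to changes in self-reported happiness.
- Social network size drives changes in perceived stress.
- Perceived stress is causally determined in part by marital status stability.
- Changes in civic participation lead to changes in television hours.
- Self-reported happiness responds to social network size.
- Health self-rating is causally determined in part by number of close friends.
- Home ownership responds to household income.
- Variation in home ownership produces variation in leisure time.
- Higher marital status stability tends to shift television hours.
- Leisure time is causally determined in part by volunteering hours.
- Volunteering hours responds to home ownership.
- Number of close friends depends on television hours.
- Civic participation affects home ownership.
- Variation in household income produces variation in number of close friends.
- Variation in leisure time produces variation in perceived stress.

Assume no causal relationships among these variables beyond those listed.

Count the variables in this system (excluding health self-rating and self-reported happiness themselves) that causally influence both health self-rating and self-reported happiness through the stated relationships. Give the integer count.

3

The common causes are: civic participation (to health self-rating via civic participation → television hours → number of close friends → health self-rating; to self-reported happiness via civic participation → home ownership → leisure time → perceived stress → self-reported happiness); household income (to health self-rating via household income → number of close friends → health self-rating; to self-reported happiness via household income → home ownership → leisure time → perceived stress → self-reported happiness); marital status stability (to health self-rating via marital status stability → television hours → number of close friends → health self-rating; to self-reported happiness via marital status stability → perceived stress → self-reported happiness).
Every other variable lacks a causal path to at least one of health self-rating and self-reported happiness.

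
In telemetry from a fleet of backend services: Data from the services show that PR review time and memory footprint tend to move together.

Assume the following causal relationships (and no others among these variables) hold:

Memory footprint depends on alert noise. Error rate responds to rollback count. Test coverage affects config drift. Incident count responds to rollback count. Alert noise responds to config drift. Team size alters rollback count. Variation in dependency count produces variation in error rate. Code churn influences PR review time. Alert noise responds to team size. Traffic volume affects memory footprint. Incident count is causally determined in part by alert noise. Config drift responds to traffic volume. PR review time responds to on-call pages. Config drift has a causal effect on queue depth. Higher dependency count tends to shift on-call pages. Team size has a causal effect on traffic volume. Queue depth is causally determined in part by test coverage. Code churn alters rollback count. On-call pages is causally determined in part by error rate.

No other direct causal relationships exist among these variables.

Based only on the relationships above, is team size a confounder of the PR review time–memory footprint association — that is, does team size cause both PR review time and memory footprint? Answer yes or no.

yes

Team size has a causal path to PR review time (team size → rollback count → error rate → on-call pages → PR review time) and to memory footprint (team size → alert noise → memory footprint), so it is a common cause of both — a confounder.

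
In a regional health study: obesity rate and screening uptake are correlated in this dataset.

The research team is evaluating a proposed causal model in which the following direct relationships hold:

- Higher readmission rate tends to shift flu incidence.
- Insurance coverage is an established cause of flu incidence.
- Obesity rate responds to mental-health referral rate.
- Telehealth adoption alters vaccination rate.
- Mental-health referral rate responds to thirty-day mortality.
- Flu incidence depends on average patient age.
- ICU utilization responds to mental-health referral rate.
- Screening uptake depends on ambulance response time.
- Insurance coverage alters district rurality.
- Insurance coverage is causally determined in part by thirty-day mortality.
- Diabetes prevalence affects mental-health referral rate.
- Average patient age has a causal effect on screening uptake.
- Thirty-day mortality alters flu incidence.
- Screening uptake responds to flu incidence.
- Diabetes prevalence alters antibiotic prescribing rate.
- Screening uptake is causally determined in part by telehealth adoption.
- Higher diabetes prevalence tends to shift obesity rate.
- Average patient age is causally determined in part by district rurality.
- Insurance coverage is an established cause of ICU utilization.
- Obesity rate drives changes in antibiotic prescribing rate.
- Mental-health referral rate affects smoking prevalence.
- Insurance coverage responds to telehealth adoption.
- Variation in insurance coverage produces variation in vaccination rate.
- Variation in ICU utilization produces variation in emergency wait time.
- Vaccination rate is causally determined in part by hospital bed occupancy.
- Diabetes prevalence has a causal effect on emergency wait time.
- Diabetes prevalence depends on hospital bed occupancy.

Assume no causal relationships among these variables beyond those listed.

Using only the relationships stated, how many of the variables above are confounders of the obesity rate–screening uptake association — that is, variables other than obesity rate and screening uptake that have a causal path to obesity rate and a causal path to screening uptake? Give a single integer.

The common causes are: thirty-day mortality (to obesity rate via thirty-day mortality → mental-health referral rate → obesity rate; to screening uptake via thirty-day mortality → flu incidence → screening uptake).
Every other variable lacks a causal path to at least one of obesity rate and screening uptake.

1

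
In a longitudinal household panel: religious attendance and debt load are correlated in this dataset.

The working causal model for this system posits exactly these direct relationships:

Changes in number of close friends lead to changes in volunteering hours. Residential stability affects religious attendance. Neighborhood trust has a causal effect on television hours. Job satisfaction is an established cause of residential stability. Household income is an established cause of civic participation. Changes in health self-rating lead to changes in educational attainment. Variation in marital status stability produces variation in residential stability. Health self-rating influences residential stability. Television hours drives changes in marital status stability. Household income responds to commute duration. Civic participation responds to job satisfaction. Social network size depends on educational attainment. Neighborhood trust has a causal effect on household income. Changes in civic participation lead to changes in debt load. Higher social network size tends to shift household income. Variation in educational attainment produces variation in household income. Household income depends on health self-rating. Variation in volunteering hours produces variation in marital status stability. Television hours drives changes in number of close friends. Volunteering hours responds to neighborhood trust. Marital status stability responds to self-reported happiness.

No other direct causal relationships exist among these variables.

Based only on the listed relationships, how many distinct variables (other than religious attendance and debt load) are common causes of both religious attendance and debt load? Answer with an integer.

The common causes are: health self-rating (to religious attendance via health self-rating → residential stability → religious attendance; to debt load via health self-rating → household income → civic participation → debt load); job satisfaction (to religious attendance via job satisfaction → residential stability → religious attendance; to debt load via job satisfaction → civic participation → debt load); neighborhood trust (to religious attendance via neighborhood trust → volunteering hours → marital status stability → residential stability → religious attendance; to debt load via neighborhood trust → household income → civic participation → debt load).
Every other variable lacks a causal path to at least one of religious attendance and debt load.

3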